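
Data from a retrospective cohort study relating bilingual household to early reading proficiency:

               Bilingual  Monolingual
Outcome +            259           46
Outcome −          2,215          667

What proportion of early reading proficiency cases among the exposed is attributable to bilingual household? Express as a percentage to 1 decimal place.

38.4

Reading the table with exposure as columns: a = 259 (Bilingual, case), b = 2215 (Bilingual, non-case), c = 46 (Monolingual, case), d = 667.
Risk in exposed = 259/2474 = 0.10469; risk in unexposed = 46/713 = 0.06452.
RR = 0.10469/0.06452 = 1.62268
AR% = (RR − 1)/RR × 100 = (1.62268 − 1)/1.62268 × 100 = 38.3734%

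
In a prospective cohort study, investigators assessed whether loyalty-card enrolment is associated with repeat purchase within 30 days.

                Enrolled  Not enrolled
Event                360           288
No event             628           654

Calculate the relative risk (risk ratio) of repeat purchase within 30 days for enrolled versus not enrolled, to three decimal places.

1.192

Reading the table with exposure as columns: a = 360 (Enrolled, case), b = 628 (Enrolled, non-case), c = 288 (Not enrolled, case), d = 654.
Risk in exposed = 360/988 = 0.36437; risk in unexposed = 288/942 = 0.30573.
RR = 0.36437 / 0.30573 = 1.19180
The risk among the exposed is 1.19 times that among the unexposed.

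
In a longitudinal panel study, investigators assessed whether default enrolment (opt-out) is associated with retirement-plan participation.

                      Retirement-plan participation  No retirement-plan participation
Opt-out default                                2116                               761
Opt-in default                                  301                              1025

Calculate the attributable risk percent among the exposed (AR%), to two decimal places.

69.14

Cells: a = 2116, b = 761, c = 301, d = 1025.
Risk in exposed = 2116/2877 = 0.73549; risk in unexposed = 301/1326 = 0.22700.
RR = 0.73549/0.22700 = 3.24006
AR% = (RR − 1)/RR × 100 = (3.24006 − 1)/3.24006 × 100 = 69.1364%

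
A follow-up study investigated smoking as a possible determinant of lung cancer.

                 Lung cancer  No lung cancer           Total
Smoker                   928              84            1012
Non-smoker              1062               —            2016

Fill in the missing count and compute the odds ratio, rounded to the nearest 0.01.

The missing cell is in the unexposed row: 2016 − 1062 = 954.
So a = 928, b = 84, c = 1062, d = 954.
OR = (a·d)/(b·c) = (928 × 954) / (84 × 1062) = 885312 / 89208 = 9.92413

9.92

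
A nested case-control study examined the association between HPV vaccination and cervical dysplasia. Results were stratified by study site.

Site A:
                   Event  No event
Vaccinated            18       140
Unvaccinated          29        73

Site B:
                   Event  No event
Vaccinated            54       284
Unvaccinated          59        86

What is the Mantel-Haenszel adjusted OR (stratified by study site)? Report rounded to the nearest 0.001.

OR_MH = Σ(aᵢdᵢ/nᵢ) / Σ(bᵢcᵢ/nᵢ), where nᵢ is the stratum total.
Stratum 1 (Site A): n = 260; a·d/n = 18·73/260 = 5.0538; b·c/n = 140·29/260 = 15.6154
Stratum 2 (Site B): n = 483; a·d/n = 54·86/483 = 9.6149; b·c/n = 284·59/483 = 34.6915
OR_MH = (5.0538 + 9.6149) / (15.6154 + 34.6915) = 14.6688 / 50.3069 = 0.29159

0.292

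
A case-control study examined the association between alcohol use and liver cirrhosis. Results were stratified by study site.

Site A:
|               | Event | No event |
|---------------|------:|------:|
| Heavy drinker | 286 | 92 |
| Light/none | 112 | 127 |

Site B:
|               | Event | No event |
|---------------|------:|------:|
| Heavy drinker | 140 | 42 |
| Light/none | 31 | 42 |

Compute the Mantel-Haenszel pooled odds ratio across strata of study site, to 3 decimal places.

OR_MH = Σ(aᵢdᵢ/nᵢ) / Σ(bᵢcᵢ/nᵢ), where nᵢ is the stratum total.
Stratum 1 (Site A): n = 617; a·d/n = 286·127/617 = 58.8687; b·c/n = 92·112/617 = 16.7002
Stratum 2 (Site B): n = 255; a·d/n = 140·42/255 = 23.0588; b·c/n = 42·31/255 = 5.1059
OR_MH = (58.8687 + 23.0588) / (16.7002 + 5.1059) = 81.9275 / 21.8060 = 3.75710

3.757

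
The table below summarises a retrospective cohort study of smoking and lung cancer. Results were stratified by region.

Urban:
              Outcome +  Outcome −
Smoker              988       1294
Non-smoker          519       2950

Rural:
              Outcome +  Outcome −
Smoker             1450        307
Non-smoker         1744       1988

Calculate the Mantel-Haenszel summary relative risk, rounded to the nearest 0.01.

RR_MH = Σ(aᵢ·n₀ᵢ/nᵢ) / Σ(cᵢ·n₁ᵢ/nᵢ), with n₁ᵢ = aᵢ+bᵢ (exposed), n₀ᵢ = cᵢ+dᵢ (unexposed), nᵢ = n₁ᵢ+n₀ᵢ.
Stratum 1 (Urban): n₁ = 2282, n₀ = 3469, n = 5751; a·n₀/n = 988·3469/5751 = 595.9611; c·n₁/n = 519·2282/5751 = 205.9395
Stratum 2 (Rural): n₁ = 1757, n₀ = 3732, n = 5489; a·n₀/n = 1450·3732/5489 = 985.8626; c·n₁/n = 1744·1757/5489 = 558.2452
RR_MH = (595.9611 + 985.8626) / (205.9395 + 558.2452) = 1581.8237 / 764.1847 = 2.06995

2.07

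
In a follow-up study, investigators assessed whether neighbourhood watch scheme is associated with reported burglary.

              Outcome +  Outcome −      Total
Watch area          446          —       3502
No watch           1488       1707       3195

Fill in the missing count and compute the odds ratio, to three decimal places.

The missing cell is in the exposed row: 3502 − 446 = 3056.
So a = 446, b = 3056, c = 1488, d = 1707.
OR = (a·d)/(b·c) = (446 × 1707) / (3056 × 1488) = 761322 / 4547328 = 0.16742

0.167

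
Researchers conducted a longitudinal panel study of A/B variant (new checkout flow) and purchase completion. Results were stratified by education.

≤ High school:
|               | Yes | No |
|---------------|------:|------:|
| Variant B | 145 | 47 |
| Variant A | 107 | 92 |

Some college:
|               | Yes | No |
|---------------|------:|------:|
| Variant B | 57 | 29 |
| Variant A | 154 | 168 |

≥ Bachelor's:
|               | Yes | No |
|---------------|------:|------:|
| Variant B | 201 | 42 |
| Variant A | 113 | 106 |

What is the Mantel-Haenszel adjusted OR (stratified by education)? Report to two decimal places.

OR_MH = Σ(aᵢdᵢ/nᵢ) / Σ(bᵢcᵢ/nᵢ), where nᵢ is the stratum total.
Stratum 1 (≤ High school): n = 391; a·d/n = 145·92/391 = 34.1176; b·c/n = 47·107/391 = 12.8619
Stratum 2 (Some college): n = 408; a·d/n = 57·168/408 = 23.4706; b·c/n = 29·154/408 = 10.9461
Stratum 3 (≥ Bachelor's): n = 462; a·d/n = 201·106/462 = 46.1169; b·c/n = 42·113/462 = 10.2727
OR_MH = (34.1176 + 23.4706 + 46.1169) / (12.8619 + 10.9461 + 10.2727) = 103.7051 / 34.0807 = 3.04293

3.04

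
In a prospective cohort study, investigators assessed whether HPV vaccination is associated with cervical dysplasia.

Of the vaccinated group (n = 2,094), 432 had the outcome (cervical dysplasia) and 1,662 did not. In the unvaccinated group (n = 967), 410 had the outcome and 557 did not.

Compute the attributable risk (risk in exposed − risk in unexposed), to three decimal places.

From the description: a = 432, b = 1662, c = 410, d = 557.
Risk in exposed = 432/2094 = 0.206304; risk in unexposed = 410/967 = 0.423992.
Risk difference = 0.206304 − 0.423992 = -0.217688

-0.218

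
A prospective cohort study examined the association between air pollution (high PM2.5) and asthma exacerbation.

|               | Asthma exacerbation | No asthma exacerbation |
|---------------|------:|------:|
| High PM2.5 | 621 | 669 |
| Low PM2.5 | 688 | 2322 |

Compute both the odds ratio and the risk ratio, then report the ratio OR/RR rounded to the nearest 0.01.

Cells: a = 621, b = 669, c = 688, d = 2322.
OR = (621·2322)/(669·688) = 1441962/460272 = 3.13285
Risk in exposed = 621/1290 = 0.48140; risk in unexposed = 688/3010 = 0.22857; RR = 2.10610
OR/RR = 3.13285 / 2.10610 = 1.48751
The outcome is not rare, so the OR lies further from 1 than the RR.

1.49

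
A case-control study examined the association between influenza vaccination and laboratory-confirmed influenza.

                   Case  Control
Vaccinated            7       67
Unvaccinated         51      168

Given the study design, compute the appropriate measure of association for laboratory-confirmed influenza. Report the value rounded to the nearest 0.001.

0.344

Cells: a = 7, b = 67, c = 51, d = 168.
This is a case-control study: participants were sampled on outcome status, so risks in the source population cannot be estimated directly — relative risk is not valid here. The odds ratio is the appropriate measure.
OR = (a·d)/(b·c) = (7 × 168) / (67 × 51) = 1176 / 3417 = 0.34416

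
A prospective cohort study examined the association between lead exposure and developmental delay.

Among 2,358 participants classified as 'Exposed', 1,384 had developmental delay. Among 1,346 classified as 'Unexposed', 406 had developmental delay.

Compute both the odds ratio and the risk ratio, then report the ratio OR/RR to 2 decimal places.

From the description: a = 1384, b = 974, c = 406, d = 940.
OR = (1384·940)/(974·406) = 1300960/395444 = 3.28987
Risk in exposed = 1384/2358 = 0.58694; risk in unexposed = 406/1346 = 0.30163; RR = 1.94586
OR/RR = 3.28987 / 1.94586 = 1.69070
The outcome is not rare, so the OR lies further from 1 than the RR.

1.69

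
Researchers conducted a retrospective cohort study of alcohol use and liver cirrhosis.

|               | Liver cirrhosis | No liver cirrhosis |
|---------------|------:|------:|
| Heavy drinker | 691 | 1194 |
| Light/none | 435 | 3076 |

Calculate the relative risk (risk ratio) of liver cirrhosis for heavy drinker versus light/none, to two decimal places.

Cells: a = 691, b = 1194, c = 435, d = 3076.
Risk in exposed = 691/1885 = 0.36658; risk in unexposed = 435/3511 = 0.12390.
RR = 0.36658 / 0.12390 = 2.95875
The risk among the exposed is 2.96 times that among the unexposed.

2.96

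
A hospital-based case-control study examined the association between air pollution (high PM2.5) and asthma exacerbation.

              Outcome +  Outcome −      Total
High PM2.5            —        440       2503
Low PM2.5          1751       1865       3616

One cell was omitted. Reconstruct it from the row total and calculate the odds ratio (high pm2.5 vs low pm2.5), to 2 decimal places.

The missing cell is in the exposed row: 2503 − 440 = 2063.
So a = 2063, b = 440, c = 1751, d = 1865.
OR = (a·d)/(b·c) = (2063 × 1865) / (440 × 1751) = 3847495 / 770440 = 4.99389

4.99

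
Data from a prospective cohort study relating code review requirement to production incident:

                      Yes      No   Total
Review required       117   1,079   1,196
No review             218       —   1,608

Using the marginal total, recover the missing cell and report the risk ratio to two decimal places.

0.72

The missing cell is in the unexposed row: 1608 − 218 = 1390.
So a = 117, b = 1079, c = 218, d = 1390.
RR = [a/(a+b)] / [c/(c+d)] = (117/1196) / (218/1608) = 0.09783/0.13557 = 0.72158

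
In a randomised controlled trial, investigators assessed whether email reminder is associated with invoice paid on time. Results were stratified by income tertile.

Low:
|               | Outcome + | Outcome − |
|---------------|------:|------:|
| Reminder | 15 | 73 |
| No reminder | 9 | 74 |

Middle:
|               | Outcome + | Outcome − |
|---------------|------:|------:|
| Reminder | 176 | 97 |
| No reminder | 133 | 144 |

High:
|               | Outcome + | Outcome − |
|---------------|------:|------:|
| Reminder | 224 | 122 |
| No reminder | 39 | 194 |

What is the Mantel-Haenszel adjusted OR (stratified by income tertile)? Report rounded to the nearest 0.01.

OR_MH = Σ(aᵢdᵢ/nᵢ) / Σ(bᵢcᵢ/nᵢ), where nᵢ is the stratum total.
Stratum 1 (Low): n = 171; a·d/n = 15·74/171 = 6.4912; b·c/n = 73·9/171 = 3.8421
Stratum 2 (Middle): n = 550; a·d/n = 176·144/550 = 46.0800; b·c/n = 97·133/550 = 23.4564
Stratum 3 (High): n = 579; a·d/n = 224·194/579 = 75.0535; b·c/n = 122·39/579 = 8.2176
OR_MH = (6.4912 + 46.0800 + 75.0535) / (3.8421 + 23.4564 + 8.2176) = 127.6248 / 35.5161 = 3.59344

3.59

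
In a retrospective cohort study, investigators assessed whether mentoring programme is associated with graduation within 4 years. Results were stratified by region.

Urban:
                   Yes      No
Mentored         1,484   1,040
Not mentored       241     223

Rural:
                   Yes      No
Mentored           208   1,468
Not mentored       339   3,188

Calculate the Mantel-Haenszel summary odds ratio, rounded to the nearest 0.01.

1.33

OR_MH = Σ(aᵢdᵢ/nᵢ) / Σ(bᵢcᵢ/nᵢ), where nᵢ is the stratum total.
Stratum 1 (Urban): n = 2988; a·d/n = 1484·223/2988 = 110.7537; b·c/n = 1040·241/2988 = 83.8822
Stratum 2 (Rural): n = 5203; a·d/n = 208·3188/5203 = 127.4465; b·c/n = 1468·339/5203 = 95.6471
OR_MH = (110.7537 + 127.4465) / (83.8822 + 95.6471) = 238.2002 / 179.5293 = 1.32680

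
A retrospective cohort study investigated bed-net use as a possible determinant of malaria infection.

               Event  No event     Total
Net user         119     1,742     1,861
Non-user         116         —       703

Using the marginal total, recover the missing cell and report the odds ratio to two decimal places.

The missing cell is in the unexposed row: 703 − 116 = 587.
So a = 119, b = 1742, c = 116, d = 587.
OR = (a·d)/(b·c) = (119 × 587) / (1742 × 116) = 69853 / 202072 = 0.34568

0.35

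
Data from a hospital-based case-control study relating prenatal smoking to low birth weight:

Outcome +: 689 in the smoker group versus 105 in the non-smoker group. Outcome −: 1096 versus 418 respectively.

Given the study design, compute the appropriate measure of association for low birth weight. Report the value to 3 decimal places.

From the description: a = 689, b = 1096, c = 105, d = 418.
This is a hospital-based case-control study: participants were sampled on outcome status, so risks in the source population cannot be estimated directly — relative risk is not valid here. The odds ratio is the appropriate measure.
OR = (a·d)/(b·c) = (689 × 418) / (1096 × 105) = 288002 / 115080 = 2.50262

2.503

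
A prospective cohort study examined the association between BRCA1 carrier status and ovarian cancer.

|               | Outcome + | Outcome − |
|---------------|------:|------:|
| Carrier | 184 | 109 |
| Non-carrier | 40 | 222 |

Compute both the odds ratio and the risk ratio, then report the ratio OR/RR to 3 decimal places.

2.278

Cells: a = 184, b = 109, c = 40, d = 222.
OR = (184·222)/(109·40) = 40848/4360 = 9.36881
Risk in exposed = 184/293 = 0.62799; risk in unexposed = 40/262 = 0.15267; RR = 4.11331
OR/RR = 9.36881 / 4.11331 = 2.27768
The outcome is not rare, so the OR lies further from 1 than the RR.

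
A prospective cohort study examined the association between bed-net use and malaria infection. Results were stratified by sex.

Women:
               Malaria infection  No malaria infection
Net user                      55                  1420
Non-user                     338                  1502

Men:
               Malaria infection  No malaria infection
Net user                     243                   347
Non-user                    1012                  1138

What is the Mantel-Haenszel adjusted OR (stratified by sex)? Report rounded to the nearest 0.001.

0.461

OR_MH = Σ(aᵢdᵢ/nᵢ) / Σ(bᵢcᵢ/nᵢ), where nᵢ is the stratum total.
Stratum 1 (Women): n = 3315; a·d/n = 55·1502/3315 = 24.9201; b·c/n = 1420·338/3315 = 144.7843
Stratum 2 (Men): n = 2740; a·d/n = 243·1138/2740 = 100.9248; b·c/n = 347·1012/2740 = 128.1620
OR_MH = (24.9201 + 100.9248) / (144.7843 + 128.1620) = 125.8449 / 272.9464 = 0.46106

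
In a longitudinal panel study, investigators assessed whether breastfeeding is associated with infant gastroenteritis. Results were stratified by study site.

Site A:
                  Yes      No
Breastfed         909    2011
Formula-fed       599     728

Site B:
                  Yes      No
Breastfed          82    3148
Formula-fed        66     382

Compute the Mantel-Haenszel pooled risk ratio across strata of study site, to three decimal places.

0.626

RR_MH = Σ(aᵢ·n₀ᵢ/nᵢ) / Σ(cᵢ·n₁ᵢ/nᵢ), with n₁ᵢ = aᵢ+bᵢ (exposed), n₀ᵢ = cᵢ+dᵢ (unexposed), nᵢ = n₁ᵢ+n₀ᵢ.
Stratum 1 (Site A): n₁ = 2920, n₀ = 1327, n = 4247; a·n₀/n = 909·1327/4247 = 284.0224; c·n₁/n = 599·2920/4247 = 411.8389
Stratum 2 (Site B): n₁ = 3230, n₀ = 448, n = 3678; a·n₀/n = 82·448/3678 = 9.9880; c·n₁/n = 66·3230/3678 = 57.9608
RR_MH = (284.0224 + 9.9880) / (411.8389 + 57.9608) = 294.0104 / 469.7998 = 0.62582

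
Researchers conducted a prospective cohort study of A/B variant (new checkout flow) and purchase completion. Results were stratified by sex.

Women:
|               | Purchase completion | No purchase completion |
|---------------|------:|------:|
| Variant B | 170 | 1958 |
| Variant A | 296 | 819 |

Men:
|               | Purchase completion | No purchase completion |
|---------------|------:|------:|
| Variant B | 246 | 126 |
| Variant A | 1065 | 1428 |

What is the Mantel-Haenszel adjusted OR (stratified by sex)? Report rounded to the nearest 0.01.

OR_MH = Σ(aᵢdᵢ/nᵢ) / Σ(bᵢcᵢ/nᵢ), where nᵢ is the stratum total.
Stratum 1 (Women): n = 3243; a·d/n = 170·819/3243 = 42.9325; b·c/n = 1958·296/3243 = 178.7135
Stratum 2 (Men): n = 2865; a·d/n = 246·1428/2865 = 122.6136; b·c/n = 126·1065/2865 = 46.8377
OR_MH = (42.9325 + 122.6136) / (178.7135 + 46.8377) = 165.5461 / 225.5512 = 0.73396

0.73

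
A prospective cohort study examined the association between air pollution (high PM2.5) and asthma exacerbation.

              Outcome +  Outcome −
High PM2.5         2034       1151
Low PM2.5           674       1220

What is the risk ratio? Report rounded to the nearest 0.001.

1.795

Cells: a = 2034, b = 1151, c = 674, d = 1220.
Risk in exposed = 2034/3185 = 0.63862; risk in unexposed = 674/1894 = 0.35586.
RR = 0.63862 / 0.35586 = 1.79457
The risk among the exposed is 1.79 times that among the unexposed.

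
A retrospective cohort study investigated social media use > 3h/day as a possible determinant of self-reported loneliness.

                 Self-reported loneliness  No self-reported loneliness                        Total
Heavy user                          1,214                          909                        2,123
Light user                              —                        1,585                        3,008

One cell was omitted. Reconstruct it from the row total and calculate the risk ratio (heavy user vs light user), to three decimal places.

The missing cell is in the unexposed row: 3008 − 1585 = 1423.
So a = 1214, b = 909, c = 1423, d = 1585.
RR = [a/(a+b)] / [c/(c+d)] = (1214/2123) / (1423/3008) = 0.57183/0.47307 = 1.20876

1.209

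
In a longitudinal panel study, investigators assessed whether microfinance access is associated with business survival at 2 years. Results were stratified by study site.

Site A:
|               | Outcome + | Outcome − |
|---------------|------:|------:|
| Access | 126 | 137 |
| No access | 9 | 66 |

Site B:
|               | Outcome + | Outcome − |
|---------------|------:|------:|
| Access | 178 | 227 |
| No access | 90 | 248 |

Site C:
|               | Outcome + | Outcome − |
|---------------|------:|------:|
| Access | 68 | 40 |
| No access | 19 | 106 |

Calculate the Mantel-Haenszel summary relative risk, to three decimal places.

RR_MH = Σ(aᵢ·n₀ᵢ/nᵢ) / Σ(cᵢ·n₁ᵢ/nᵢ), with n₁ᵢ = aᵢ+bᵢ (exposed), n₀ᵢ = cᵢ+dᵢ (unexposed), nᵢ = n₁ᵢ+n₀ᵢ.
Stratum 1 (Site A): n₁ = 263, n₀ = 75, n = 338; a·n₀/n = 126·75/338 = 27.9586; c·n₁/n = 9·263/338 = 7.0030
Stratum 2 (Site B): n₁ = 405, n₀ = 338, n = 743; a·n₀/n = 178·338/743 = 80.9744; c·n₁/n = 90·405/743 = 49.0579
Stratum 3 (Site C): n₁ = 108, n₀ = 125, n = 233; a·n₀/n = 68·125/233 = 36.4807; c·n₁/n = 19·108/233 = 8.8069
RR_MH = (27.9586 + 80.9744 + 36.4807) / (7.0030 + 49.0579 + 8.8069) = 145.4137 / 64.8677 = 2.24170

2.242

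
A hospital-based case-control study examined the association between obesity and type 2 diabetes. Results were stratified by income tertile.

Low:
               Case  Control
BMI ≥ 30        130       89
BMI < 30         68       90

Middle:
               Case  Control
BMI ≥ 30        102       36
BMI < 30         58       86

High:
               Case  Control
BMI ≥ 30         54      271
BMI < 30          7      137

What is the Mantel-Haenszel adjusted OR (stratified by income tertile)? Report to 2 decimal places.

OR_MH = Σ(aᵢdᵢ/nᵢ) / Σ(bᵢcᵢ/nᵢ), where nᵢ is the stratum total.
Stratum 1 (Low): n = 377; a·d/n = 130·90/377 = 31.0345; b·c/n = 89·68/377 = 16.0531
Stratum 2 (Middle): n = 282; a·d/n = 102·86/282 = 31.1064; b·c/n = 36·58/282 = 7.4043
Stratum 3 (High): n = 469; a·d/n = 54·137/469 = 15.7740; b·c/n = 271·7/469 = 4.0448
OR_MH = (31.0345 + 31.1064 + 15.7740) / (16.0531 + 7.4043 + 4.0448) = 77.9149 / 27.5021 = 2.83305

2.83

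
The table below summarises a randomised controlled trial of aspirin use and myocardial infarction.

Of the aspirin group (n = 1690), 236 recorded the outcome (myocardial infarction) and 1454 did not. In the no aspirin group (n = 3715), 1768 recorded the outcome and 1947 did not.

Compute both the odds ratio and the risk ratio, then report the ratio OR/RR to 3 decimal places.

From the description: a = 236, b = 1454, c = 1768, d = 1947.
OR = (236·1947)/(1454·1768) = 459492/2570672 = 0.17874
Risk in exposed = 236/1690 = 0.13964; risk in unexposed = 1768/3715 = 0.47591; RR = 0.29343
OR/RR = 0.17874 / 0.29343 = 0.60916
The outcome is not rare, so the OR lies further from 1 than the RR.

0.609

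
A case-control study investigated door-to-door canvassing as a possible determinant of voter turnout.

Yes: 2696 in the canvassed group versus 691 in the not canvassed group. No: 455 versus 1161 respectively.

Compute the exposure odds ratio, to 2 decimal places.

From the description: a = 2696, b = 455, c = 691, d = 1161.
OR = (a·d)/(b·c) = (2696 × 1161) / (455 × 691) = 3130056 / 314405 = 9.95549
The odds of voter turnout are about 9.96 times as high in the canvassed group.

9.96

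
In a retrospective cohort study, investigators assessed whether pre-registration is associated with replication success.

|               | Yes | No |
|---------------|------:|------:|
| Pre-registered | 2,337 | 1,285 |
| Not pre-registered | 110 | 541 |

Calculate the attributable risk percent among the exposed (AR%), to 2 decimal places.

Cells: a = 2337, b = 1285, c = 110, d = 541.
Risk in exposed = 2337/3622 = 0.64522; risk in unexposed = 110/651 = 0.16897.
RR = 0.64522/0.16897 = 3.81855
AR% = (RR − 1)/RR × 100 = (3.81855 − 1)/3.81855 × 100 = 73.8121%

73.81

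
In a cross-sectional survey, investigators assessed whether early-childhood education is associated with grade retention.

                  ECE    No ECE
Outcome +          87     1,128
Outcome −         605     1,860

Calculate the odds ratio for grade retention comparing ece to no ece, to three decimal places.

0.237

Reading the table with exposure as columns: a = 87 (ECE, case), b = 605 (ECE, non-case), c = 1128 (No ECE, case), d = 1860.
OR = (a·d)/(b·c) = (87 × 1860) / (605 × 1128) = 161820 / 682440 = 0.23712
Exposure is associated with lower odds of grade retention (OR = 0.24 < 1).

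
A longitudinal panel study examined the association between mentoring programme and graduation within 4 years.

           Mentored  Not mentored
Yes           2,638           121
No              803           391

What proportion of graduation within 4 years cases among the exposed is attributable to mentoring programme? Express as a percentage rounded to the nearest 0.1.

69.2

Reading the table with exposure as columns: a = 2638 (Mentored, case), b = 803 (Mentored, non-case), c = 121 (Not mentored, case), d = 391.
Risk in exposed = 2638/3441 = 0.76664; risk in unexposed = 121/512 = 0.23633.
RR = 0.76664/0.23633 = 3.24395
AR% = (RR − 1)/RR × 100 = (3.24395 − 1)/3.24395 × 100 = 69.1734%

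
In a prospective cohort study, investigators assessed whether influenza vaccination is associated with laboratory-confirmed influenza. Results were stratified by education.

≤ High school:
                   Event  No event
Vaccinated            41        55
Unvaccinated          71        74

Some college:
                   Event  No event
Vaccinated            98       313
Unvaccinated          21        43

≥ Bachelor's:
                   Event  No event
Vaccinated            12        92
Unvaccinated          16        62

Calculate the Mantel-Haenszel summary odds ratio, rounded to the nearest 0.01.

0.67

OR_MH = Σ(aᵢdᵢ/nᵢ) / Σ(bᵢcᵢ/nᵢ), where nᵢ is the stratum total.
Stratum 1 (≤ High school): n = 241; a·d/n = 41·74/241 = 12.5892; b·c/n = 55·71/241 = 16.2033
Stratum 2 (Some college): n = 475; a·d/n = 98·43/475 = 8.8716; b·c/n = 313·21/475 = 13.8379
Stratum 3 (≥ Bachelor's): n = 182; a·d/n = 12·62/182 = 4.0879; b·c/n = 92·16/182 = 8.0879
OR_MH = (12.5892 + 8.8716 + 4.0879) / (16.2033 + 13.8379 + 8.0879) = 25.5487 / 38.1291 = 0.67006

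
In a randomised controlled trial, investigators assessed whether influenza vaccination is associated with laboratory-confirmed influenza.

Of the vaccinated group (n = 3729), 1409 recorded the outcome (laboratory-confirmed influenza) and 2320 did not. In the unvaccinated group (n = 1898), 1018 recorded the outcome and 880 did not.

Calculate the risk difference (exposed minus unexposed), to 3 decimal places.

From the description: a = 1409, b = 2320, c = 1018, d = 880.
Risk in exposed = 1409/3729 = 0.377849; risk in unexposed = 1018/1898 = 0.536354.
Risk difference = 0.377849 − 0.536354 = -0.158505

-0.159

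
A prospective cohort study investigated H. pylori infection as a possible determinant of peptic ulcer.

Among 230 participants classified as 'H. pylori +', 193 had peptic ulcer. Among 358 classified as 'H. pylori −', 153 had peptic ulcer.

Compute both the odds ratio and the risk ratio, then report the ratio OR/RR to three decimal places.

From the description: a = 193, b = 37, c = 153, d = 205.
OR = (193·205)/(37·153) = 39565/5661 = 6.98905
Risk in exposed = 193/230 = 0.83913; risk in unexposed = 153/358 = 0.42737; RR = 1.96346
OR/RR = 6.98905 / 1.96346 = 3.55957
The outcome is not rare, so the OR lies further from 1 than the RR.

3.560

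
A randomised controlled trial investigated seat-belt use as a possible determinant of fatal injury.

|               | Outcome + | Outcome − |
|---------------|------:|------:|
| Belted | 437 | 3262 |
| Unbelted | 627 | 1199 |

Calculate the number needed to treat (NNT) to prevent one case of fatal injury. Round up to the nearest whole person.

5

Risk in treated group = 437/3699 = 0.11814; risk in control = 627/1826 = 0.34337.
Absolute risk reduction = 0.34337 − 0.11814 = 0.22523
NNT = 1 / ARR = 1 / 0.22523 = 4.440 → round up → 5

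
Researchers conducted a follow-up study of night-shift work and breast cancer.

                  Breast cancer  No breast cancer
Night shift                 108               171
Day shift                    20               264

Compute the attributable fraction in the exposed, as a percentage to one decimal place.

Cells: a = 108, b = 171, c = 20, d = 264.
Risk in exposed = 108/279 = 0.38710; risk in unexposed = 20/284 = 0.07042.
RR = 0.38710/0.07042 = 5.49677
AR% = (RR − 1)/RR × 100 = (5.49677 − 1)/5.49677 × 100 = 81.8075%

81.8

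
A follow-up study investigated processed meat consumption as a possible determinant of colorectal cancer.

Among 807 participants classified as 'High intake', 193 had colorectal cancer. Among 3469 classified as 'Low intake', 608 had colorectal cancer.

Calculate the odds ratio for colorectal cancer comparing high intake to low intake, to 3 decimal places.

1.479

From the description: a = 193, b = 614, c = 608, d = 2861.
OR = (a·d)/(b·c) = (193 × 2861) / (614 × 608) = 552173 / 373312 = 1.47912
The odds of colorectal cancer are about 1.48 times as high in the high intake group.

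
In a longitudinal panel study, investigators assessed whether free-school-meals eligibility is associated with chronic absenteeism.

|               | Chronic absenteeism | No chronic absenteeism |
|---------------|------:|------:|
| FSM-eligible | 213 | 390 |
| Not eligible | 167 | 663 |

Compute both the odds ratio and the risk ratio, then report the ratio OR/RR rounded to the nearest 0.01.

1.24

Cells: a = 213, b = 390, c = 167, d = 663.
OR = (213·663)/(390·167) = 141219/65130 = 2.16826
Risk in exposed = 213/603 = 0.35323; risk in unexposed = 167/830 = 0.20120; RR = 1.75559
OR/RR = 2.16826 / 1.75559 = 1.23506
The outcome is not rare, so the OR lies further from 1 than the RR.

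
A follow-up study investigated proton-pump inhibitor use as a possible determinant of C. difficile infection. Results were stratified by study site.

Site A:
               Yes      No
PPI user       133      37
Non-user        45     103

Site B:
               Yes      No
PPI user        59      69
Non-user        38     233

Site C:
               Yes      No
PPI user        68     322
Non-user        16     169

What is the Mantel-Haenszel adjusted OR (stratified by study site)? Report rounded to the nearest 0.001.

OR_MH = Σ(aᵢdᵢ/nᵢ) / Σ(bᵢcᵢ/nᵢ), where nᵢ is the stratum total.
Stratum 1 (Site A): n = 318; a·d/n = 133·103/318 = 43.0786; b·c/n = 37·45/318 = 5.2358
Stratum 2 (Site B): n = 399; a·d/n = 59·233/399 = 34.4536; b·c/n = 69·38/399 = 6.5714
Stratum 3 (Site C): n = 575; a·d/n = 68·169/575 = 19.9861; b·c/n = 322·16/575 = 8.9600
OR_MH = (43.0786 + 34.4536 + 19.9861) / (5.2358 + 6.5714 + 8.9600) = 97.5183 / 20.7673 = 4.69577

4.696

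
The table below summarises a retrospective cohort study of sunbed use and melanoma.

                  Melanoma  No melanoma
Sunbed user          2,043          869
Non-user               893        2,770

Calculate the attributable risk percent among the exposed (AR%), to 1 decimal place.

Cells: a = 2043, b = 869, c = 893, d = 2770.
Risk in exposed = 2043/2912 = 0.70158; risk in unexposed = 893/3663 = 0.24379.
RR = 0.70158/0.24379 = 2.87781
AR% = (RR − 1)/RR × 100 = (2.87781 − 1)/2.87781 × 100 = 65.2514%

65.3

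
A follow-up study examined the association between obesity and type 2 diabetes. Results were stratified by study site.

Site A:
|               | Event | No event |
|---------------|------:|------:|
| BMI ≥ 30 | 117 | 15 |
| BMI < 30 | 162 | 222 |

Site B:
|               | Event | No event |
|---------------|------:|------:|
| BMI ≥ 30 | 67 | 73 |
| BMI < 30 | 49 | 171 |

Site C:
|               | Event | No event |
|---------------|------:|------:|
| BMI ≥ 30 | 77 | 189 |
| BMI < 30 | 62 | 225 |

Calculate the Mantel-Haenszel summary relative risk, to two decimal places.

1.86

RR_MH = Σ(aᵢ·n₀ᵢ/nᵢ) / Σ(cᵢ·n₁ᵢ/nᵢ), with n₁ᵢ = aᵢ+bᵢ (exposed), n₀ᵢ = cᵢ+dᵢ (unexposed), nᵢ = n₁ᵢ+n₀ᵢ.
Stratum 1 (Site A): n₁ = 132, n₀ = 384, n = 516; a·n₀/n = 117·384/516 = 87.0698; c·n₁/n = 162·132/516 = 41.4419
Stratum 2 (Site B): n₁ = 140, n₀ = 220, n = 360; a·n₀/n = 67·220/360 = 40.9444; c·n₁/n = 49·140/360 = 19.0556
Stratum 3 (Site C): n₁ = 266, n₀ = 287, n = 553; a·n₀/n = 77·287/553 = 39.9620; c·n₁/n = 62·266/553 = 29.8228
RR_MH = (87.0698 + 40.9444 + 39.9620) / (41.4419 + 19.0556 + 29.8228) = 167.9762 / 90.3202 = 1.85979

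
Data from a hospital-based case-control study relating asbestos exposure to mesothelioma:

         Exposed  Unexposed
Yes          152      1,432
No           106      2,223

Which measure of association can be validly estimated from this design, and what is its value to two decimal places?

Reading the table with exposure as columns: a = 152 (Exposed, case), b = 106 (Exposed, non-case), c = 1432 (Unexposed, case), d = 2223.
This is a hospital-based case-control study: participants were sampled on outcome status, so risks in the source population cannot be estimated directly — relative risk is not valid here. The odds ratio is the appropriate measure.
OR = (a·d)/(b·c) = (152 × 2223) / (106 × 1432) = 337896 / 151792 = 2.22605

2.23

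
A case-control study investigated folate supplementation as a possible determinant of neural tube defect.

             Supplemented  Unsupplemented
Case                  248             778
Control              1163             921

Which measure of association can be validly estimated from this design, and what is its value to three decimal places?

0.252

Reading the table with exposure as columns: a = 248 (Supplemented, case), b = 1163 (Supplemented, non-case), c = 778 (Unsupplemented, case), d = 921.
This is a case-control study: participants were sampled on outcome status, so risks in the source population cannot be estimated directly — relative risk is not valid here. The odds ratio is the appropriate measure.
OR = (a·d)/(b·c) = (248 × 921) / (1163 × 778) = 228408 / 904814 = 0.25244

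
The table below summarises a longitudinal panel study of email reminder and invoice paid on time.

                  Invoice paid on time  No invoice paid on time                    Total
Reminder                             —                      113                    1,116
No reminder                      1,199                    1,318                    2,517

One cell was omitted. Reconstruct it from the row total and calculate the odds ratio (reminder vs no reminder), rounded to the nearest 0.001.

9.757

The missing cell is in the exposed row: 1116 − 113 = 1003.
So a = 1003, b = 113, c = 1199, d = 1318.
OR = (a·d)/(b·c) = (1003 × 1318) / (113 × 1199) = 1321954 / 135487 = 9.75705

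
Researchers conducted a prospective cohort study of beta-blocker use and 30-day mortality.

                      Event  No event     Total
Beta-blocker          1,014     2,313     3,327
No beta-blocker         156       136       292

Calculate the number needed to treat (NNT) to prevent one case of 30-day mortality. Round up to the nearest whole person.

Risk in treated group = 1014/3327 = 0.30478; risk in control = 156/292 = 0.53425.
Absolute risk reduction = 0.53425 − 0.30478 = 0.22947
NNT = 1 / ARR = 1 / 0.22947 = 4.358 → round up → 5

5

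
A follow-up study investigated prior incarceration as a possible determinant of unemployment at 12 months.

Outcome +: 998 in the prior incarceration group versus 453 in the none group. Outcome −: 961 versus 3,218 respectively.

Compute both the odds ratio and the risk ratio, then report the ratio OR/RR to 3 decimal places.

From the description: a = 998, b = 961, c = 453, d = 3218.
OR = (998·3218)/(961·453) = 3211564/435333 = 7.37726
Risk in exposed = 998/1959 = 0.50944; risk in unexposed = 453/3671 = 0.12340; RR = 4.12840
OR/RR = 7.37726 / 4.12840 = 1.78695
The outcome is not rare, so the OR lies further from 1 than the RR.

1.787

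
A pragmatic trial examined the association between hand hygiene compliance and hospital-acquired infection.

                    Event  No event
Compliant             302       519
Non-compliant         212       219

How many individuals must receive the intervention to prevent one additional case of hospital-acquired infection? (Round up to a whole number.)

9

Risk in treated group = 302/821 = 0.36784; risk in control = 212/431 = 0.49188.
Absolute risk reduction = 0.49188 − 0.36784 = 0.12404
NNT = 1 / ARR = 1 / 0.12404 = 8.062 → round up → 9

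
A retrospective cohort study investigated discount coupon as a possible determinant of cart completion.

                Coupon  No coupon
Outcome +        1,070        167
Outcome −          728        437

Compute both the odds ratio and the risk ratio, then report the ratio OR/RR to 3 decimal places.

Reading the table with exposure as columns: a = 1070 (Coupon, case), b = 728 (Coupon, non-case), c = 167 (No coupon, case), d = 437.
OR = (1070·437)/(728·167) = 467590/121576 = 3.84607
Risk in exposed = 1070/1798 = 0.59511; risk in unexposed = 167/604 = 0.27649; RR = 2.15236
OR/RR = 3.84607 / 2.15236 = 1.78691
The outcome is not rare, so the OR lies further from 1 than the RR.

1.787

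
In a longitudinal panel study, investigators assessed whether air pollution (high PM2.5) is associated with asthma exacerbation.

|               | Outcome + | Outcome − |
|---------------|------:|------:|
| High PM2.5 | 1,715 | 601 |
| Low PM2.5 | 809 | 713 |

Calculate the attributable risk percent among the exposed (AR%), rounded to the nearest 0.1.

28.2

Cells: a = 1715, b = 601, c = 809, d = 713.
Risk in exposed = 1715/2316 = 0.74050; risk in unexposed = 809/1522 = 0.53154.
RR = 0.74050/0.53154 = 1.39313
AR% = (RR − 1)/RR × 100 = (1.39313 − 1)/1.39313 × 100 = 28.2192%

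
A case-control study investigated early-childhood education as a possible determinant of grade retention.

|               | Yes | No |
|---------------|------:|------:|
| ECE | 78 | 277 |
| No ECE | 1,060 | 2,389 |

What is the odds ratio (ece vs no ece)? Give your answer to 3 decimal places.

0.635

Cells: a = 78, b = 277, c = 1060, d = 2389.
OR = (a·d)/(b·c) = (78 × 2389) / (277 × 1060) = 186342 / 293620 = 0.63464
Exposure is associated with lower odds of grade retention (OR = 0.63 < 1).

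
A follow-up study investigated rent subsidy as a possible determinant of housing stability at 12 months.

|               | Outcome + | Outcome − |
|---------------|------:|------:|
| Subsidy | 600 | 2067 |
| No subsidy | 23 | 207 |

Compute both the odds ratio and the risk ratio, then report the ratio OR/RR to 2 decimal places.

Cells: a = 600, b = 2067, c = 23, d = 207.
OR = (600·207)/(2067·23) = 124200/47541 = 2.61248
Risk in exposed = 600/2667 = 0.22497; risk in unexposed = 23/230 = 0.10000; RR = 2.24972
OR/RR = 2.61248 / 2.24972 = 1.16125
The outcome is not rare, so the OR lies further from 1 than the RR.

1.16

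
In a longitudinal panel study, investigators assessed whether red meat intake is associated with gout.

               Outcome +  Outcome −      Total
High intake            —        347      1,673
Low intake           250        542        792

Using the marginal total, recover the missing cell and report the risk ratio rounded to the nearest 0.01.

2.51

The missing cell is in the exposed row: 1673 − 347 = 1326.
So a = 1326, b = 347, c = 250, d = 542.
RR = [a/(a+b)] / [c/(c+d)] = (1326/1673) / (250/792) = 0.79259/0.31566 = 2.51092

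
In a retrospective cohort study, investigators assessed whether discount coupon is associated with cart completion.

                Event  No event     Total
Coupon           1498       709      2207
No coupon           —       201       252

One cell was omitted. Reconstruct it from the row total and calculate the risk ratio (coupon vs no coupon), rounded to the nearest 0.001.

The missing cell is in the unexposed row: 252 − 201 = 51.
So a = 1498, b = 709, c = 51, d = 201.
RR = [a/(a+b)] / [c/(c+d)] = (1498/2207) / (51/252) = 0.67875/0.20238 = 3.35382

3.354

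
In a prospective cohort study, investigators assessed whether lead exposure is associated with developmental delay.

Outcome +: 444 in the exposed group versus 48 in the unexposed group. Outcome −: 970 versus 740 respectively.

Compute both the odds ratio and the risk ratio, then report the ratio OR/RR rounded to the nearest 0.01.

From the description: a = 444, b = 970, c = 48, d = 740.
OR = (444·740)/(970·48) = 328560/46560 = 7.05670
Risk in exposed = 444/1414 = 0.31400; risk in unexposed = 48/788 = 0.06091; RR = 5.15488
OR/RR = 7.05670 / 5.15488 = 1.36894
The outcome is not rare, so the OR lies further from 1 than the RR.

1.37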